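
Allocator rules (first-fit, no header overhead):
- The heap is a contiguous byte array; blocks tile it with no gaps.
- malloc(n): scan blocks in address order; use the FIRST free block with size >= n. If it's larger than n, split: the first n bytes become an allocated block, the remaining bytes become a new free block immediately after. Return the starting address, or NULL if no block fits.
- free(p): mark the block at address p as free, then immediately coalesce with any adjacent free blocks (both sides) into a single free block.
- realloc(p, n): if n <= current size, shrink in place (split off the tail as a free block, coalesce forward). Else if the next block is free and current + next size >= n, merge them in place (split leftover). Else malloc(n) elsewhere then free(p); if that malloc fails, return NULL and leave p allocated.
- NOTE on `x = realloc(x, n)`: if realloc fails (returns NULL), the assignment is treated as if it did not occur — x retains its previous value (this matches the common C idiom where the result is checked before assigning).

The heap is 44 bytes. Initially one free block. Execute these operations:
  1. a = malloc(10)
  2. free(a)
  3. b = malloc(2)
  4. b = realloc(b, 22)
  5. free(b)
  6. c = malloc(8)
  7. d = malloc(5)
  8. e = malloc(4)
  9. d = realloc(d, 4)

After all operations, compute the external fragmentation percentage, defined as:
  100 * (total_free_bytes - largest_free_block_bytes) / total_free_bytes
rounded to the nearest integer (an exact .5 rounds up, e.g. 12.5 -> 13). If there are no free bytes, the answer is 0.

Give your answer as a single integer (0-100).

Op 1: a = malloc(10) -> a = 0; heap: [0-9 ALLOC][10-43 FREE]
Op 2: free(a) -> (freed a); heap: [0-43 FREE]
Op 3: b = malloc(2) -> b = 0; heap: [0-1 ALLOC][2-43 FREE]
Op 4: b = realloc(b, 22) -> b = 0; heap: [0-21 ALLOC][22-43 FREE]
Op 5: free(b) -> (freed b); heap: [0-43 FREE]
Op 6: c = malloc(8) -> c = 0; heap: [0-7 ALLOC][8-43 FREE]
Op 7: d = malloc(5) -> d = 8; heap: [0-7 ALLOC][8-12 ALLOC][13-43 FREE]
Op 8: e = malloc(4) -> e = 13; heap: [0-7 ALLOC][8-12 ALLOC][13-16 ALLOC][17-43 FREE]
Op 9: d = realloc(d, 4) -> d = 8; heap: [0-7 ALLOC][8-11 ALLOC][12-12 FREE][13-16 ALLOC][17-43 FREE]
Free blocks: [1 27] total_free=28 largest=27 -> 100*(28-27)/28 = 100/28 ≈ 3.571 -> rounds to 4

Answer: 4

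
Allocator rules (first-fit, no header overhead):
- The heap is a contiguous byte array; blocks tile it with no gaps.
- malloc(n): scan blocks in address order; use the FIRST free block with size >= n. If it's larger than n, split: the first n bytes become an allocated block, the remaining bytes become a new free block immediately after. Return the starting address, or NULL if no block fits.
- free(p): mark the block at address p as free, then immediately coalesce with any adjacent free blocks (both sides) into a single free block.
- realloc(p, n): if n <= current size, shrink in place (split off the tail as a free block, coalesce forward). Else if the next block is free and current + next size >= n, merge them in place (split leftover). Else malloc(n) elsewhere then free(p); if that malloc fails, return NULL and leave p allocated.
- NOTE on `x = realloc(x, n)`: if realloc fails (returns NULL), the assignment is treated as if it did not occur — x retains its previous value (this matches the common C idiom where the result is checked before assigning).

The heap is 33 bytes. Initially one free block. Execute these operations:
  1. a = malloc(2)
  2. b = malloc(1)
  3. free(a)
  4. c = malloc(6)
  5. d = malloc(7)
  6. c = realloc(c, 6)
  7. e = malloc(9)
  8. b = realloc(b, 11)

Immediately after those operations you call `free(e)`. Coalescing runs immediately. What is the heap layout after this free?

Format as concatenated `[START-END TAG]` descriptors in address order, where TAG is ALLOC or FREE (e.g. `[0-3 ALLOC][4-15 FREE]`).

Op 1: a = malloc(2) -> a = 0; heap: [0-1 ALLOC][2-32 FREE]
Op 2: b = malloc(1) -> b = 2; heap: [0-1 ALLOC][2-2 ALLOC][3-32 FREE]
Op 3: free(a) -> (freed a); heap: [0-1 FREE][2-2 ALLOC][3-32 FREE]
Op 4: c = malloc(6) -> c = 3; heap: [0-1 FREE][2-2 ALLOC][3-8 ALLOC][9-32 FREE]
Op 5: d = malloc(7) -> d = 9; heap: [0-1 FREE][2-2 ALLOC][3-8 ALLOC][9-15 ALLOC][16-32 FREE]
Op 6: c = realloc(c, 6) -> c = 3; heap: [0-1 FREE][2-2 ALLOC][3-8 ALLOC][9-15 ALLOC][16-32 FREE]
Op 7: e = malloc(9) -> e = 16; heap: [0-1 FREE][2-2 ALLOC][3-8 ALLOC][9-15 ALLOC][16-24 ALLOC][25-32 FREE]
Op 8: b = realloc(b, 11) -> NULL (b unchanged); heap: [0-1 FREE][2-2 ALLOC][3-8 ALLOC][9-15 ALLOC][16-24 ALLOC][25-32 FREE]
free(e): e = 16 -> block [16-24 ALLOC]; mark free, coalesce with adjacent free neighbors -> [0-1 FREE][2-2 ALLOC][3-8 ALLOC][9-15 ALLOC][16-32 FREE]

Answer: [0-1 FREE][2-2 ALLOC][3-8 ALLOC][9-15 ALLOC][16-32 FREE]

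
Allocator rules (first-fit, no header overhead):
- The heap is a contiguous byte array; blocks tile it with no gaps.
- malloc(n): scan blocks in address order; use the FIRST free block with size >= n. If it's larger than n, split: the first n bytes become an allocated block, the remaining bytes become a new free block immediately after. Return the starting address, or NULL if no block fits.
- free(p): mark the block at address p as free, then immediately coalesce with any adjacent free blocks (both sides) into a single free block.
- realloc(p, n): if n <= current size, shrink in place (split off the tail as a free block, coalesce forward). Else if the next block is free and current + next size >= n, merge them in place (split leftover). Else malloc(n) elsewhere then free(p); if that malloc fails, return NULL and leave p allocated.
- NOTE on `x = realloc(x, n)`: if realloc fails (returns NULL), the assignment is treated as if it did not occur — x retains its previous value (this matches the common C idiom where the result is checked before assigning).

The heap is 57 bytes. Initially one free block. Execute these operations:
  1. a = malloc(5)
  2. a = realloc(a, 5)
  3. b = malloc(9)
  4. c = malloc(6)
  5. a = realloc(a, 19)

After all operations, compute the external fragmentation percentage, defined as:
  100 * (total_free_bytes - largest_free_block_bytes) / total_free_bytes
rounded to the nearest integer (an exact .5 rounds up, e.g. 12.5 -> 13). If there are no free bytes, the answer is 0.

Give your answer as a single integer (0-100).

Answer: 22

Derivation:
Op 1: a = malloc(5) -> a = 0; heap: [0-4 ALLOC][5-56 FREE]
Op 2: a = realloc(a, 5) -> a = 0; heap: [0-4 ALLOC][5-56 FREE]
Op 3: b = malloc(9) -> b = 5; heap: [0-4 ALLOC][5-13 ALLOC][14-56 FREE]
Op 4: c = malloc(6) -> c = 14; heap: [0-4 ALLOC][5-13 ALLOC][14-19 ALLOC][20-56 FREE]
Op 5: a = realloc(a, 19) -> a = 20; heap: [0-4 FREE][5-13 ALLOC][14-19 ALLOC][20-38 ALLOC][39-56 FREE]
Free blocks: [5 18] total_free=23 largest=18 -> 100*(23-18)/23 = 500/23 ≈ 21.739 -> rounds to 22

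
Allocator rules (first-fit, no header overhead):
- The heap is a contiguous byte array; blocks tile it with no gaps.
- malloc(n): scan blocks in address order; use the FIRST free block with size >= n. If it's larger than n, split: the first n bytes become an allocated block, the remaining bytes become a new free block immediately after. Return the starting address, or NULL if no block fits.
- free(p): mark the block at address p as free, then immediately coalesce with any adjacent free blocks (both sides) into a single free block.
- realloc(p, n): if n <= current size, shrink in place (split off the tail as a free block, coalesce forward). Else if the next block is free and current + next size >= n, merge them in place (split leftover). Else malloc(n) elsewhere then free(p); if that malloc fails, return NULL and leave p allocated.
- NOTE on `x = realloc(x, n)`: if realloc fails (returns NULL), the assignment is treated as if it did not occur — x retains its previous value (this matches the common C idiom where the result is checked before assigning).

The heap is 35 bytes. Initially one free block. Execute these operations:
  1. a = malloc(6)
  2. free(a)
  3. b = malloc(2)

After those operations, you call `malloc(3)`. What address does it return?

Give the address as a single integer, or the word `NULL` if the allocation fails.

Op 1: a = malloc(6) -> a = 0; heap: [0-5 ALLOC][6-34 FREE]
Op 2: free(a) -> (freed a); heap: [0-34 FREE]
Op 3: b = malloc(2) -> b = 0; heap: [0-1 ALLOC][2-34 FREE]
malloc(3): first-fit scan over [0-1 ALLOC][2-34 FREE] -> 2

Answer: 2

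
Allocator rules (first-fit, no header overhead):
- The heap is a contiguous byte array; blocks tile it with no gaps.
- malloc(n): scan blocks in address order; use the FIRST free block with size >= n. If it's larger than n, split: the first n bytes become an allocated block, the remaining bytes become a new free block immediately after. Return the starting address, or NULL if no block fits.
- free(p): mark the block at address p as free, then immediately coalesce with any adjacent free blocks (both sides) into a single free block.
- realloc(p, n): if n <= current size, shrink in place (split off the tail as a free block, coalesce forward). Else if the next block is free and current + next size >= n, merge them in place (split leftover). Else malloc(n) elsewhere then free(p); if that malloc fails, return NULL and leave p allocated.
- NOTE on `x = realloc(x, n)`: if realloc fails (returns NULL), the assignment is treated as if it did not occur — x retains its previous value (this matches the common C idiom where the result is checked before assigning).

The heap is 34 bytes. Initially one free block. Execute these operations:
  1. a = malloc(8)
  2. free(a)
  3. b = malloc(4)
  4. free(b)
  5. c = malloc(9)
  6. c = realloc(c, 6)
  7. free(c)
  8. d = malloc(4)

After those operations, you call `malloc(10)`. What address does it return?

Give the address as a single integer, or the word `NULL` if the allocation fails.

Op 1: a = malloc(8) -> a = 0; heap: [0-7 ALLOC][8-33 FREE]
Op 2: free(a) -> (freed a); heap: [0-33 FREE]
Op 3: b = malloc(4) -> b = 0; heap: [0-3 ALLOC][4-33 FREE]
Op 4: free(b) -> (freed b); heap: [0-33 FREE]
Op 5: c = malloc(9) -> c = 0; heap: [0-8 ALLOC][9-33 FREE]
Op 6: c = realloc(c, 6) -> c = 0; heap: [0-5 ALLOC][6-33 FREE]
Op 7: free(c) -> (freed c); heap: [0-33 FREE]
Op 8: d = malloc(4) -> d = 0; heap: [0-3 ALLOC][4-33 FREE]
malloc(10): first-fit scan over [0-3 ALLOC][4-33 FREE] -> 4

Answer: 4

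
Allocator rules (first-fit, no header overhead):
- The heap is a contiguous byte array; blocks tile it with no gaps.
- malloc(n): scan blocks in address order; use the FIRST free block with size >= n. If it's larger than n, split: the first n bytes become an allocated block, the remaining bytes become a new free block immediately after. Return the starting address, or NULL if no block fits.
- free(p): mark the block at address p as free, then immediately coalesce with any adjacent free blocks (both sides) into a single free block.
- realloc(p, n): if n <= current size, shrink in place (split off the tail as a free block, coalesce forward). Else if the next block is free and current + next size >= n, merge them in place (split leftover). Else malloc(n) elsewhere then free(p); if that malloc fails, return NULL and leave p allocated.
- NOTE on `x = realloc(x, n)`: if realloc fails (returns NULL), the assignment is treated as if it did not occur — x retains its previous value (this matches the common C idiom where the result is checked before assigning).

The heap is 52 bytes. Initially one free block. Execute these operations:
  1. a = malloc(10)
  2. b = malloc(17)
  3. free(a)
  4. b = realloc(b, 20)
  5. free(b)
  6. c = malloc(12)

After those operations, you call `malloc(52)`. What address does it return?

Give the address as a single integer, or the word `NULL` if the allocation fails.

Answer: NULL

Derivation:
Op 1: a = malloc(10) -> a = 0; heap: [0-9 ALLOC][10-51 FREE]
Op 2: b = malloc(17) -> b = 10; heap: [0-9 ALLOC][10-26 ALLOC][27-51 FREE]
Op 3: free(a) -> (freed a); heap: [0-9 FREE][10-26 ALLOC][27-51 FREE]
Op 4: b = realloc(b, 20) -> b = 10; heap: [0-9 FREE][10-29 ALLOC][30-51 FREE]
Op 5: free(b) -> (freed b); heap: [0-51 FREE]
Op 6: c = malloc(12) -> c = 0; heap: [0-11 ALLOC][12-51 FREE]
malloc(52): first-fit scan over [0-11 ALLOC][12-51 FREE] -> NULL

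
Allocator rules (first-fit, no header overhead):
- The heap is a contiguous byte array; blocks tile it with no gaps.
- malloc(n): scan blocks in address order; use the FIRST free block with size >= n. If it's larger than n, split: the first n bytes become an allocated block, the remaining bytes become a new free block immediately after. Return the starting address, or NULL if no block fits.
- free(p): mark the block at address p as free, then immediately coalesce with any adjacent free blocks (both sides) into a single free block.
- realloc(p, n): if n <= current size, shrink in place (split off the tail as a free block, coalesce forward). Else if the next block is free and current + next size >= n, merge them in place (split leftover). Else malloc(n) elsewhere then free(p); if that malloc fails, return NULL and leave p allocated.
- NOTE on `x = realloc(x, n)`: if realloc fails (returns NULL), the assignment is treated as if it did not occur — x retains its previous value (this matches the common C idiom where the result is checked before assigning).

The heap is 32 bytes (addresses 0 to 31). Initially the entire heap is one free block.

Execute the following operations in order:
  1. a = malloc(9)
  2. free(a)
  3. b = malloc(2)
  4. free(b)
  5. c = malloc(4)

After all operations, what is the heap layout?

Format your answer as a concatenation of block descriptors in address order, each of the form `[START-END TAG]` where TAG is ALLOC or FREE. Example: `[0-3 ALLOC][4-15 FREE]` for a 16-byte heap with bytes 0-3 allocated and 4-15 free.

Op 1: a = malloc(9) -> a = 0; heap: [0-8 ALLOC][9-31 FREE]
Op 2: free(a) -> (freed a); heap: [0-31 FREE]
Op 3: b = malloc(2) -> b = 0; heap: [0-1 ALLOC][2-31 FREE]
Op 4: free(b) -> (freed b); heap: [0-31 FREE]
Op 5: c = malloc(4) -> c = 0; heap: [0-3 ALLOC][4-31 FREE]

Answer: [0-3 ALLOC][4-31 FREE]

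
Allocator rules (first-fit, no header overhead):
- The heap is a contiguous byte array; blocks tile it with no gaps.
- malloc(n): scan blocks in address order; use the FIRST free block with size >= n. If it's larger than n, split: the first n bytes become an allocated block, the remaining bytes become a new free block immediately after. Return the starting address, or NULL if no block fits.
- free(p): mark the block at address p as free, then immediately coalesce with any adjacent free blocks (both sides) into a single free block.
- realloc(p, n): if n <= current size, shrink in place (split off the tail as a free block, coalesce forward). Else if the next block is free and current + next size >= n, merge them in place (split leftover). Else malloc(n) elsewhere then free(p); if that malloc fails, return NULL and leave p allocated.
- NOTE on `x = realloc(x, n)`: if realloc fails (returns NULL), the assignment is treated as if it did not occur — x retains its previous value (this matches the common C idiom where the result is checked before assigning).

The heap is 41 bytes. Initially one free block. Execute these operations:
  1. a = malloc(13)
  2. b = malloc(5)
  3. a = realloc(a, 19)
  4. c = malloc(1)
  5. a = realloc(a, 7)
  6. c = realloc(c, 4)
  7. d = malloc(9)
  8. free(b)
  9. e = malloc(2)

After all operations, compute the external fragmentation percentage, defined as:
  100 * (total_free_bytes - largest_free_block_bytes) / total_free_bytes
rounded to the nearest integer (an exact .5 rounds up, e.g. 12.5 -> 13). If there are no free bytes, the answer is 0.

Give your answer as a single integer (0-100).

Op 1: a = malloc(13) -> a = 0; heap: [0-12 ALLOC][13-40 FREE]
Op 2: b = malloc(5) -> b = 13; heap: [0-12 ALLOC][13-17 ALLOC][18-40 FREE]
Op 3: a = realloc(a, 19) -> a = 18; heap: [0-12 FREE][13-17 ALLOC][18-36 ALLOC][37-40 FREE]
Op 4: c = malloc(1) -> c = 0; heap: [0-0 ALLOC][1-12 FREE][13-17 ALLOC][18-36 ALLOC][37-40 FREE]
Op 5: a = realloc(a, 7) -> a = 18; heap: [0-0 ALLOC][1-12 FREE][13-17 ALLOC][18-24 ALLOC][25-40 FREE]
Op 6: c = realloc(c, 4) -> c = 0; heap: [0-3 ALLOC][4-12 FREE][13-17 ALLOC][18-24 ALLOC][25-40 FREE]
Op 7: d = malloc(9) -> d = 4; heap: [0-3 ALLOC][4-12 ALLOC][13-17 ALLOC][18-24 ALLOC][25-40 FREE]
Op 8: free(b) -> (freed b); heap: [0-3 ALLOC][4-12 ALLOC][13-17 FREE][18-24 ALLOC][25-40 FREE]
Op 9: e = malloc(2) -> e = 13; heap: [0-3 ALLOC][4-12 ALLOC][13-14 ALLOC][15-17 FREE][18-24 ALLOC][25-40 FREE]
Free blocks: [3 16] total_free=19 largest=16 -> 100*(19-16)/19 = 300/19 ≈ 15.789 -> rounds to 16

Answer: 16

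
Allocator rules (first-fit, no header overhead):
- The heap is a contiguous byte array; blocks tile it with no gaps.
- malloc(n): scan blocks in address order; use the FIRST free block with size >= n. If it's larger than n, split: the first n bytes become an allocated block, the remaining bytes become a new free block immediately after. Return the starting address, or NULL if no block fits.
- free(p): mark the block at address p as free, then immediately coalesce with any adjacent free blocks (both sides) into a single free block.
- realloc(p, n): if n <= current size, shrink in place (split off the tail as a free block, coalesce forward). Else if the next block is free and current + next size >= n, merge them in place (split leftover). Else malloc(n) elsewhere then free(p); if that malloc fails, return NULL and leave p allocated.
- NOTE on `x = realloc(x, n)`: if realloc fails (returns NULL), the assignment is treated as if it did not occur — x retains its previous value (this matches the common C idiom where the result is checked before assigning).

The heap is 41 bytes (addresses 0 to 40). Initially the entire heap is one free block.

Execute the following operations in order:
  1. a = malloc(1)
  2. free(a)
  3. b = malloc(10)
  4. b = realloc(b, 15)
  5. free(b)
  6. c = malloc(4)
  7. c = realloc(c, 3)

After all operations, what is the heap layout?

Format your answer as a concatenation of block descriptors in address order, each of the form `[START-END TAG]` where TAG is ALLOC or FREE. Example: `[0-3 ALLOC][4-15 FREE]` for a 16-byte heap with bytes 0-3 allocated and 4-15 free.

Answer: [0-2 ALLOC][3-40 FREE]

Derivation:
Op 1: a = malloc(1) -> a = 0; heap: [0-0 ALLOC][1-40 FREE]
Op 2: free(a) -> (freed a); heap: [0-40 FREE]
Op 3: b = malloc(10) -> b = 0; heap: [0-9 ALLOC][10-40 FREE]
Op 4: b = realloc(b, 15) -> b = 0; heap: [0-14 ALLOC][15-40 FREE]
Op 5: free(b) -> (freed b); heap: [0-40 FREE]
Op 6: c = malloc(4) -> c = 0; heap: [0-3 ALLOC][4-40 FREE]
Op 7: c = realloc(c, 3) -> c = 0; heap: [0-2 ALLOC][3-40 FREE]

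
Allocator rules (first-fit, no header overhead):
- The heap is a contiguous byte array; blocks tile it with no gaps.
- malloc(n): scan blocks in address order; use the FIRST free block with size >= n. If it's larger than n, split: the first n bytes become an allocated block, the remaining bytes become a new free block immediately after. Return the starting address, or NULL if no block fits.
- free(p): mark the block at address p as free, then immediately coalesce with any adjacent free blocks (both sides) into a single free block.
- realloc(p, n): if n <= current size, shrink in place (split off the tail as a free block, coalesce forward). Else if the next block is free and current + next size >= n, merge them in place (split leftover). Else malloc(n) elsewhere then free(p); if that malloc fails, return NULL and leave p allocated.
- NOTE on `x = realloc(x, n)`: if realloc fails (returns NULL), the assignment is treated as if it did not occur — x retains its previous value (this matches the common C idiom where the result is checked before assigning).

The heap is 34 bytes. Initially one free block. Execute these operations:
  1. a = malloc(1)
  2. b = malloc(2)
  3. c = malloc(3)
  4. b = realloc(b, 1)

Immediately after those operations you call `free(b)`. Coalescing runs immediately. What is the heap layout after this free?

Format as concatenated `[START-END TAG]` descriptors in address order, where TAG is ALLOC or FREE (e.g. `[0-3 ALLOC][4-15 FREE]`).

Answer: [0-0 ALLOC][1-2 FREE][3-5 ALLOC][6-33 FREE]

Derivation:
Op 1: a = malloc(1) -> a = 0; heap: [0-0 ALLOC][1-33 FREE]
Op 2: b = malloc(2) -> b = 1; heap: [0-0 ALLOC][1-2 ALLOC][3-33 FREE]
Op 3: c = malloc(3) -> c = 3; heap: [0-0 ALLOC][1-2 ALLOC][3-5 ALLOC][6-33 FREE]
Op 4: b = realloc(b, 1) -> b = 1; heap: [0-0 ALLOC][1-1 ALLOC][2-2 FREE][3-5 ALLOC][6-33 FREE]
free(b): b = 1 -> block [1-1 ALLOC]; mark free, coalesce with adjacent free neighbors -> [0-0 ALLOC][1-2 FREE][3-5 ALLOC][6-33 FREE]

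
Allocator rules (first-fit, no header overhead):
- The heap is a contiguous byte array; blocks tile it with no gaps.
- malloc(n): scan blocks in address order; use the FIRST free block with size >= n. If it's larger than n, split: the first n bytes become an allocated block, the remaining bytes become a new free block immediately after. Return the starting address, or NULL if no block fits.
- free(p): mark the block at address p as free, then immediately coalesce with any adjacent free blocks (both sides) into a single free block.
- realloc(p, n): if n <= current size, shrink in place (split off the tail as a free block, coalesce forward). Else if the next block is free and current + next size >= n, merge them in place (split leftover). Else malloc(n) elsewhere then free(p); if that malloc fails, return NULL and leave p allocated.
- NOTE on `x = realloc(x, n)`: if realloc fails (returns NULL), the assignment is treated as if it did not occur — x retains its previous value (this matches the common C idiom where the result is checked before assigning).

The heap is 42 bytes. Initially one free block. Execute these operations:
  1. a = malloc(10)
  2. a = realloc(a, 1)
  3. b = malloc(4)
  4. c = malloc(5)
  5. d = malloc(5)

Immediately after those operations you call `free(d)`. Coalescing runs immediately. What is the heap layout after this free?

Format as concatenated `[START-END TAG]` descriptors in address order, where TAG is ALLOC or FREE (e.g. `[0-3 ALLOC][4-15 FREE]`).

Answer: [0-0 ALLOC][1-4 ALLOC][5-9 ALLOC][10-41 FREE]

Derivation:
Op 1: a = malloc(10) -> a = 0; heap: [0-9 ALLOC][10-41 FREE]
Op 2: a = realloc(a, 1) -> a = 0; heap: [0-0 ALLOC][1-41 FREE]
Op 3: b = malloc(4) -> b = 1; heap: [0-0 ALLOC][1-4 ALLOC][5-41 FREE]
Op 4: c = malloc(5) -> c = 5; heap: [0-0 ALLOC][1-4 ALLOC][5-9 ALLOC][10-41 FREE]
Op 5: d = malloc(5) -> d = 10; heap: [0-0 ALLOC][1-4 ALLOC][5-9 ALLOC][10-14 ALLOC][15-41 FREE]
free(d): d = 10 -> block [10-14 ALLOC]; mark free, coalesce with adjacent free neighbors -> [0-0 ALLOC][1-4 ALLOC][5-9 ALLOC][10-41 FREE]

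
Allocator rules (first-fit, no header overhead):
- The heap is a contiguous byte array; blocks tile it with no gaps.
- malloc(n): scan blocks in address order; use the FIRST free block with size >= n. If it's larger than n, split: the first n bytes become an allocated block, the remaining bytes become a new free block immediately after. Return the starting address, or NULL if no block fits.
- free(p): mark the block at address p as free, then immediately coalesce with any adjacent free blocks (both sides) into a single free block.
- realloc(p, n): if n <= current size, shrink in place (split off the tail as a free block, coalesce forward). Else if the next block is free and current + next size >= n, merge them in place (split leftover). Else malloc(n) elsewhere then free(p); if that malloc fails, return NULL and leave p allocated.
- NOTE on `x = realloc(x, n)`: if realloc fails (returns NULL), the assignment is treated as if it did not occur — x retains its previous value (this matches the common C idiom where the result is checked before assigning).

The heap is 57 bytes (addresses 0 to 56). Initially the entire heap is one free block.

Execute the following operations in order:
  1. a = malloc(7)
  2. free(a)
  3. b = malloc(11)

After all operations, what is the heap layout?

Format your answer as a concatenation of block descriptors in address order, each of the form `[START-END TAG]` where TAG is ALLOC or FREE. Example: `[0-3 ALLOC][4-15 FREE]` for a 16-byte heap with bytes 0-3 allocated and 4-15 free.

Answer: [0-10 ALLOC][11-56 FREE]

Derivation:
Op 1: a = malloc(7) -> a = 0; heap: [0-6 ALLOC][7-56 FREE]
Op 2: free(a) -> (freed a); heap: [0-56 FREE]
Op 3: b = malloc(11) -> b = 0; heap: [0-10 ALLOC][11-56 FREE]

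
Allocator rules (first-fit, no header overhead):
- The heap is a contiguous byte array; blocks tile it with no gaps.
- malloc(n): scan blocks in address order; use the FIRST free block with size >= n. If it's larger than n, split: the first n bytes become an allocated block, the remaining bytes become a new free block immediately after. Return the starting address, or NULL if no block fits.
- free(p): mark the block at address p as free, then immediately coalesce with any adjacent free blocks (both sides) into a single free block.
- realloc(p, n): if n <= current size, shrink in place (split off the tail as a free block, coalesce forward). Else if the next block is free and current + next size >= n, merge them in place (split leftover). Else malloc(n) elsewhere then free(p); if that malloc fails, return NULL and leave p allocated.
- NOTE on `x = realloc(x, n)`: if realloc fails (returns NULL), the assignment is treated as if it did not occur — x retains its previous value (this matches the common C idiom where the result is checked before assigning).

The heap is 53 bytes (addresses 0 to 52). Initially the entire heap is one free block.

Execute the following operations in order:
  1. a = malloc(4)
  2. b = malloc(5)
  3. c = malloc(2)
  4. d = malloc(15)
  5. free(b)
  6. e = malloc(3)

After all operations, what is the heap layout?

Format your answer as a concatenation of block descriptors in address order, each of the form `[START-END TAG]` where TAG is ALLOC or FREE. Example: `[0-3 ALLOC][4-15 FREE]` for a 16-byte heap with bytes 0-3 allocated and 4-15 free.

Answer: [0-3 ALLOC][4-6 ALLOC][7-8 FREE][9-10 ALLOC][11-25 ALLOC][26-52 FREE]

Derivation:
Op 1: a = malloc(4) -> a = 0; heap: [0-3 ALLOC][4-52 FREE]
Op 2: b = malloc(5) -> b = 4; heap: [0-3 ALLOC][4-8 ALLOC][9-52 FREE]
Op 3: c = malloc(2) -> c = 9; heap: [0-3 ALLOC][4-8 ALLOC][9-10 ALLOC][11-52 FREE]
Op 4: d = malloc(15) -> d = 11; heap: [0-3 ALLOC][4-8 ALLOC][9-10 ALLOC][11-25 ALLOC][26-52 FREE]
Op 5: free(b) -> (freed b); heap: [0-3 ALLOC][4-8 FREE][9-10 ALLOC][11-25 ALLOC][26-52 FREE]
Op 6: e = malloc(3) -> e = 4; heap: [0-3 ALLOC][4-6 ALLOC][7-8 FREE][9-10 ALLOC][11-25 ALLOC][26-52 FREE]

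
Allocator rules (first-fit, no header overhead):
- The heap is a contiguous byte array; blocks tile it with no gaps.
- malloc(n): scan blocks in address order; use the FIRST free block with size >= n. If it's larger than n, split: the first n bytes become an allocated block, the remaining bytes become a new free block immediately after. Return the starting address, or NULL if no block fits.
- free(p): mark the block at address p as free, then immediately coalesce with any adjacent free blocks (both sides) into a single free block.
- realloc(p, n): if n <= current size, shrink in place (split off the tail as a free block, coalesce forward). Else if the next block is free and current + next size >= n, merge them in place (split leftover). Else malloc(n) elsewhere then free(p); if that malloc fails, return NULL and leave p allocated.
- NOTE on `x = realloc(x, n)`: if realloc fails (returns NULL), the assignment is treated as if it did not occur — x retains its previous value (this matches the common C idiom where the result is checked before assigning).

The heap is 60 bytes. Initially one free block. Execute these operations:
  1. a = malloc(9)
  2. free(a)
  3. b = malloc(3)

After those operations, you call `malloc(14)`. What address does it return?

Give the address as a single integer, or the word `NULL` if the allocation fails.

Op 1: a = malloc(9) -> a = 0; heap: [0-8 ALLOC][9-59 FREE]
Op 2: free(a) -> (freed a); heap: [0-59 FREE]
Op 3: b = malloc(3) -> b = 0; heap: [0-2 ALLOC][3-59 FREE]
malloc(14): first-fit scan over [0-2 ALLOC][3-59 FREE] -> 3

Answer: 3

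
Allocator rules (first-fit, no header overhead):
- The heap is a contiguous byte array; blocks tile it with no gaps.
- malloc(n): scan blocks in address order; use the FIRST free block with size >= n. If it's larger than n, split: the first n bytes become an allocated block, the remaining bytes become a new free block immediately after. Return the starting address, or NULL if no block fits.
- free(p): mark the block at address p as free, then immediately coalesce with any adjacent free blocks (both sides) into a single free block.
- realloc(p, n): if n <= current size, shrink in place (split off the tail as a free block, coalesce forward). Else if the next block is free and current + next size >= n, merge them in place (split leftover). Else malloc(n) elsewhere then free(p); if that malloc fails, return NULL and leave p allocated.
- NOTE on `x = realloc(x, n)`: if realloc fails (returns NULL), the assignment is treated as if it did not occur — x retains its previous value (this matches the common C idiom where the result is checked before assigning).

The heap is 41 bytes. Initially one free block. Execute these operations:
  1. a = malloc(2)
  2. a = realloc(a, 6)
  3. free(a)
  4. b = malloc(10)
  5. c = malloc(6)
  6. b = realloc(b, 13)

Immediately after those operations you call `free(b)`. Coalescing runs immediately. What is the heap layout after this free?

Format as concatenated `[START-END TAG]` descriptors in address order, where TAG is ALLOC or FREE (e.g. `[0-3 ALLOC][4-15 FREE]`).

Answer: [0-9 FREE][10-15 ALLOC][16-40 FREE]

Derivation:
Op 1: a = malloc(2) -> a = 0; heap: [0-1 ALLOC][2-40 FREE]
Op 2: a = realloc(a, 6) -> a = 0; heap: [0-5 ALLOC][6-40 FREE]
Op 3: free(a) -> (freed a); heap: [0-40 FREE]
Op 4: b = malloc(10) -> b = 0; heap: [0-9 ALLOC][10-40 FREE]
Op 5: c = malloc(6) -> c = 10; heap: [0-9 ALLOC][10-15 ALLOC][16-40 FREE]
Op 6: b = realloc(b, 13) -> b = 16; heap: [0-9 FREE][10-15 ALLOC][16-28 ALLOC][29-40 FREE]
free(b): b = 16 -> block [16-28 ALLOC]; mark free, coalesce with adjacent free neighbors -> [0-9 FREE][10-15 ALLOC][16-40 FREE]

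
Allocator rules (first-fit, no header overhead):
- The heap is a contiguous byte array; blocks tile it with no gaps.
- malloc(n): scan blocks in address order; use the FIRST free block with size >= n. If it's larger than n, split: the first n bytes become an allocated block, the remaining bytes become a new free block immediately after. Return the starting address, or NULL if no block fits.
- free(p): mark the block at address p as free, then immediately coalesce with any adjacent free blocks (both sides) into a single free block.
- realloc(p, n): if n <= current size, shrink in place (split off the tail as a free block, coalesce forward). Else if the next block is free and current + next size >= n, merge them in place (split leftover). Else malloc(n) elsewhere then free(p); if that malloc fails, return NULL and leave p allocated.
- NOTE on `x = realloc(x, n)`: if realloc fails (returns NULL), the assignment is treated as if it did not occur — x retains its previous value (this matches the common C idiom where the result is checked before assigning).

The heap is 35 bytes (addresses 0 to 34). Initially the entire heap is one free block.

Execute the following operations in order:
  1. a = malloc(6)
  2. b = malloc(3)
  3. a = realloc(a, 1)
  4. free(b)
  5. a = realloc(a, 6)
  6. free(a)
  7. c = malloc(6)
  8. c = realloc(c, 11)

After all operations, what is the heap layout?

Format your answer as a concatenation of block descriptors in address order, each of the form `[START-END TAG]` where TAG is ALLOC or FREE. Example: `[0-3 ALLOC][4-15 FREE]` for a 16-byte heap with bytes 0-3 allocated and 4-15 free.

Answer: [0-10 ALLOC][11-34 FREE]

Derivation:
Op 1: a = malloc(6) -> a = 0; heap: [0-5 ALLOC][6-34 FREE]
Op 2: b = malloc(3) -> b = 6; heap: [0-5 ALLOC][6-8 ALLOC][9-34 FREE]
Op 3: a = realloc(a, 1) -> a = 0; heap: [0-0 ALLOC][1-5 FREE][6-8 ALLOC][9-34 FREE]
Op 4: free(b) -> (freed b); heap: [0-0 ALLOC][1-34 FREE]
Op 5: a = realloc(a, 6) -> a = 0; heap: [0-5 ALLOC][6-34 FREE]
Op 6: free(a) -> (freed a); heap: [0-34 FREE]
Op 7: c = malloc(6) -> c = 0; heap: [0-5 ALLOC][6-34 FREE]
Op 8: c = realloc(c, 11) -> c = 0; heap: [0-10 ALLOC][11-34 FREE]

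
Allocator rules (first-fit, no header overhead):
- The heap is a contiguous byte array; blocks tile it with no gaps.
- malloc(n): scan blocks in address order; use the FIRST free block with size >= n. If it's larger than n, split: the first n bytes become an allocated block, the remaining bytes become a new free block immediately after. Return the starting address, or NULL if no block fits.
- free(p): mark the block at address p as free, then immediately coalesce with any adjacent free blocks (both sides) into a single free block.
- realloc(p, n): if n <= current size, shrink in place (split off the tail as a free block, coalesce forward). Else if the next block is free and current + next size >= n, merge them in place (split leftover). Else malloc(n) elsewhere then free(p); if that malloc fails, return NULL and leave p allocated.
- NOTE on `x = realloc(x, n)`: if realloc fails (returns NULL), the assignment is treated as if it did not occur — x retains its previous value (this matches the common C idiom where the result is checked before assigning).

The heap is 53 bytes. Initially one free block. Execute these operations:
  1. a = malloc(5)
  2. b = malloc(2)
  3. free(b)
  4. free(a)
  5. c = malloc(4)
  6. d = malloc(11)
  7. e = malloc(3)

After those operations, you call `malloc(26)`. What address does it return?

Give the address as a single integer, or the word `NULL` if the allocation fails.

Op 1: a = malloc(5) -> a = 0; heap: [0-4 ALLOC][5-52 FREE]
Op 2: b = malloc(2) -> b = 5; heap: [0-4 ALLOC][5-6 ALLOC][7-52 FREE]
Op 3: free(b) -> (freed b); heap: [0-4 ALLOC][5-52 FREE]
Op 4: free(a) -> (freed a); heap: [0-52 FREE]
Op 5: c = malloc(4) -> c = 0; heap: [0-3 ALLOC][4-52 FREE]
Op 6: d = malloc(11) -> d = 4; heap: [0-3 ALLOC][4-14 ALLOC][15-52 FREE]
Op 7: e = malloc(3) -> e = 15; heap: [0-3 ALLOC][4-14 ALLOC][15-17 ALLOC][18-52 FREE]
malloc(26): first-fit scan over [0-3 ALLOC][4-14 ALLOC][15-17 ALLOC][18-52 FREE] -> 18

Answer: 18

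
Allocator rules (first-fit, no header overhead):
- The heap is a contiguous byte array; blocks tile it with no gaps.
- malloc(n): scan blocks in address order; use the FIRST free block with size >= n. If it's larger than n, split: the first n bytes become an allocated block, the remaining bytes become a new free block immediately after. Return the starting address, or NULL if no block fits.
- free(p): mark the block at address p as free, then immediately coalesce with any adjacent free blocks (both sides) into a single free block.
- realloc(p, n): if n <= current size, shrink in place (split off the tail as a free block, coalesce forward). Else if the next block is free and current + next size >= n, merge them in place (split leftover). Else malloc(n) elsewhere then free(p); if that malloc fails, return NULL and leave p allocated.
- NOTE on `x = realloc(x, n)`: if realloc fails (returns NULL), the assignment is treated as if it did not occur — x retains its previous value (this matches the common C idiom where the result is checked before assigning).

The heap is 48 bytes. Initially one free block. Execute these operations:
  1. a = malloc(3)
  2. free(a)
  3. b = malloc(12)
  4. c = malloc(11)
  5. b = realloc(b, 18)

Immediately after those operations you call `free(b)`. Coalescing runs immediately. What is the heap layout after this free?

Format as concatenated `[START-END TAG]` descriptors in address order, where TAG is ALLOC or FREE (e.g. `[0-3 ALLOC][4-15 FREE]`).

Answer: [0-11 FREE][12-22 ALLOC][23-47 FREE]

Derivation:
Op 1: a = malloc(3) -> a = 0; heap: [0-2 ALLOC][3-47 FREE]
Op 2: free(a) -> (freed a); heap: [0-47 FREE]
Op 3: b = malloc(12) -> b = 0; heap: [0-11 ALLOC][12-47 FREE]
Op 4: c = malloc(11) -> c = 12; heap: [0-11 ALLOC][12-22 ALLOC][23-47 FREE]
Op 5: b = realloc(b, 18) -> b = 23; heap: [0-11 FREE][12-22 ALLOC][23-40 ALLOC][41-47 FREE]
free(b): b = 23 -> block [23-40 ALLOC]; mark free, coalesce with adjacent free neighbors -> [0-11 FREE][12-22 ALLOC][23-47 FREE]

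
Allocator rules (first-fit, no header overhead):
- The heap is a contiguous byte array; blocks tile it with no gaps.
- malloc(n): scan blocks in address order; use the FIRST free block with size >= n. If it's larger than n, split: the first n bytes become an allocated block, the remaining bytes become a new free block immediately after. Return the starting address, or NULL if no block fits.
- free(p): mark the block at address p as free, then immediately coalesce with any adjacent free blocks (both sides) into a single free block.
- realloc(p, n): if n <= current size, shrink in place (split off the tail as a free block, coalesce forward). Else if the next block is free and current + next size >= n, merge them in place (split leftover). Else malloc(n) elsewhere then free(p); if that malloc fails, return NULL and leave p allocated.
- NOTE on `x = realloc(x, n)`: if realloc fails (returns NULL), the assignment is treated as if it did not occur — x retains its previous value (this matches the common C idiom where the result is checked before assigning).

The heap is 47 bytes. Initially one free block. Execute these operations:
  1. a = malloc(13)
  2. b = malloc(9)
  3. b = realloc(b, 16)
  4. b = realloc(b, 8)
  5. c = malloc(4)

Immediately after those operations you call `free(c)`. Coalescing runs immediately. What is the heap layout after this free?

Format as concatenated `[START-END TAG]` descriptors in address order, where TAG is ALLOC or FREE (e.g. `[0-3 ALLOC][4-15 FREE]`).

Op 1: a = malloc(13) -> a = 0; heap: [0-12 ALLOC][13-46 FREE]
Op 2: b = malloc(9) -> b = 13; heap: [0-12 ALLOC][13-21 ALLOC][22-46 FREE]
Op 3: b = realloc(b, 16) -> b = 13; heap: [0-12 ALLOC][13-28 ALLOC][29-46 FREE]
Op 4: b = realloc(b, 8) -> b = 13; heap: [0-12 ALLOC][13-20 ALLOC][21-46 FREE]
Op 5: c = malloc(4) -> c = 21; heap: [0-12 ALLOC][13-20 ALLOC][21-24 ALLOC][25-46 FREE]
free(c): c = 21 -> block [21-24 ALLOC]; mark free, coalesce with adjacent free neighbors -> [0-12 ALLOC][13-20 ALLOC][21-46 FREE]

Answer: [0-12 ALLOC][13-20 ALLOC][21-46 FREE]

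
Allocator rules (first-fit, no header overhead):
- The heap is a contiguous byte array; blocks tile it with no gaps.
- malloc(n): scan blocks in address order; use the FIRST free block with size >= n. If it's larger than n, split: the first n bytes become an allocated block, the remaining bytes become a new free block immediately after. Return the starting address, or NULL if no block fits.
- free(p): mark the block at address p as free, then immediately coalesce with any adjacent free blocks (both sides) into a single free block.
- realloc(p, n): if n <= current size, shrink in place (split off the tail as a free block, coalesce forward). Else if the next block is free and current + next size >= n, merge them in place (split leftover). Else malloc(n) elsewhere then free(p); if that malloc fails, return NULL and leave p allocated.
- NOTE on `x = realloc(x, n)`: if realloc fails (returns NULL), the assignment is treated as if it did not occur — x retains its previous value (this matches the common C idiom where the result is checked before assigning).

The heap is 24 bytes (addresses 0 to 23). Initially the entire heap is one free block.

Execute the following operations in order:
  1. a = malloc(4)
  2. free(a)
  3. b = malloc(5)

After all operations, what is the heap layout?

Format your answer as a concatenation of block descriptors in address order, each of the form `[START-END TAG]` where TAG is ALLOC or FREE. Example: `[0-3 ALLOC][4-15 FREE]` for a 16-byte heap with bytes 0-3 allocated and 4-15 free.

Op 1: a = malloc(4) -> a = 0; heap: [0-3 ALLOC][4-23 FREE]
Op 2: free(a) -> (freed a); heap: [0-23 FREE]
Op 3: b = malloc(5) -> b = 0; heap: [0-4 ALLOC][5-23 FREE]

Answer: [0-4 ALLOC][5-23 FREE]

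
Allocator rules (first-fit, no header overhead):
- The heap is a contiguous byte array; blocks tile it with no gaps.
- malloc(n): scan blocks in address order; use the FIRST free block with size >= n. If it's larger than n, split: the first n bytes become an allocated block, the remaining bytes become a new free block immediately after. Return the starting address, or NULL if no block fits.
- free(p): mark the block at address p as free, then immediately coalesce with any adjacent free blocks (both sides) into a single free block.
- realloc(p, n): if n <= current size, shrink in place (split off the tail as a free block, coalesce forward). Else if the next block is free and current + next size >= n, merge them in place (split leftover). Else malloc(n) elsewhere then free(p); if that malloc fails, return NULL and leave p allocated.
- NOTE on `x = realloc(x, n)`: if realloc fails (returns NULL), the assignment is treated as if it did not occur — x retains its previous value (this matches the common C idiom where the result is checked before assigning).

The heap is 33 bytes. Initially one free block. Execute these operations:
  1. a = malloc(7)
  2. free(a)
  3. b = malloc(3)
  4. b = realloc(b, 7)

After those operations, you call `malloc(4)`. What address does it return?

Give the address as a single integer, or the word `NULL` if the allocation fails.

Op 1: a = malloc(7) -> a = 0; heap: [0-6 ALLOC][7-32 FREE]
Op 2: free(a) -> (freed a); heap: [0-32 FREE]
Op 3: b = malloc(3) -> b = 0; heap: [0-2 ALLOC][3-32 FREE]
Op 4: b = realloc(b, 7) -> b = 0; heap: [0-6 ALLOC][7-32 FREE]
malloc(4): first-fit scan over [0-6 ALLOC][7-32 FREE] -> 7

Answer: 7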